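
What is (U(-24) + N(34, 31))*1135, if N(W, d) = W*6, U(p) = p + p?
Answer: 177060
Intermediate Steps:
U(p) = 2*p
N(W, d) = 6*W
(U(-24) + N(34, 31))*1135 = (2*(-24) + 6*34)*1135 = (-48 + 204)*1135 = 156*1135 = 177060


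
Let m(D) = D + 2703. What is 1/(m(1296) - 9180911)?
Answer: -1/9176912 ≈ -1.0897e-7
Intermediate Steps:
m(D) = 2703 + D
1/(m(1296) - 9180911) = 1/((2703 + 1296) - 9180911) = 1/(3999 - 9180911) = 1/(-9176912) = -1/9176912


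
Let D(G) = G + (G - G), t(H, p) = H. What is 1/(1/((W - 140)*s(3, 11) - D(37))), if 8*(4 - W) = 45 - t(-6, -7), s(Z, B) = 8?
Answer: -1176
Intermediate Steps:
D(G) = G (D(G) = G + 0 = G)
W = -19/8 (W = 4 - (45 - 1*(-6))/8 = 4 - (45 + 6)/8 = 4 - ⅛*51 = 4 - 51/8 = -19/8 ≈ -2.3750)
1/(1/((W - 140)*s(3, 11) - D(37))) = 1/(1/((-19/8 - 140)*8 - 1*37)) = 1/(1/(-1139/8*8 - 37)) = 1/(1/(-1139 - 37)) = 1/(1/(-1176)) = 1/(-1/1176) = -1176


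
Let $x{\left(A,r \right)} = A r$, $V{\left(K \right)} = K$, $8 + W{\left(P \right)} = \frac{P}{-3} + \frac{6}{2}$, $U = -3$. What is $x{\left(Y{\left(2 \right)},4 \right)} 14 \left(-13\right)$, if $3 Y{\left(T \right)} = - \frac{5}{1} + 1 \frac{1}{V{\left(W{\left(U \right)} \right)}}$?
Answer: $1274$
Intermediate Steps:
$W{\left(P \right)} = -5 - \frac{P}{3}$ ($W{\left(P \right)} = -8 + \left(\frac{P}{-3} + \frac{6}{2}\right) = -8 + \left(P \left(- \frac{1}{3}\right) + 6 \cdot \frac{1}{2}\right) = -8 - \left(-3 + \frac{P}{3}\right) = -5 - \frac{P}{3}$)
$Y{\left(T \right)} = - \frac{7}{4}$ ($Y{\left(T \right)} = \frac{- \frac{5}{1} + 1 \frac{1}{-5 - -1}}{3} = \frac{\left(-5\right) 1 + 1 \frac{1}{-5 + 1}}{3} = \frac{-5 + 1 \frac{1}{-4}}{3} = \frac{-5 + 1 \left(- \frac{1}{4}\right)}{3} = \frac{-5 - \frac{1}{4}}{3} = \frac{1}{3} \left(- \frac{21}{4}\right) = - \frac{7}{4}$)
$x{\left(Y{\left(2 \right)},4 \right)} 14 \left(-13\right) = \left(- \frac{7}{4}\right) 4 \cdot 14 \left(-13\right) = \left(-7\right) \left(-182\right) = 1274$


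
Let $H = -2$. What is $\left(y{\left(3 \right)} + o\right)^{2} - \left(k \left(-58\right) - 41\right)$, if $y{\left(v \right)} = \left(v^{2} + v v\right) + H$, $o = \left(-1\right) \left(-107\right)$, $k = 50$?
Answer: $18070$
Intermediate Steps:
$o = 107$
$y{\left(v \right)} = -2 + 2 v^{2}$ ($y{\left(v \right)} = \left(v^{2} + v v\right) - 2 = \left(v^{2} + v^{2}\right) - 2 = 2 v^{2} - 2 = -2 + 2 v^{2}$)
$\left(y{\left(3 \right)} + o\right)^{2} - \left(k \left(-58\right) - 41\right) = \left(\left(-2 + 2 \cdot 3^{2}\right) + 107\right)^{2} - \left(50 \left(-58\right) - 41\right) = \left(\left(-2 + 2 \cdot 9\right) + 107\right)^{2} - \left(-2900 - 41\right) = \left(\left(-2 + 18\right) + 107\right)^{2} - -2941 = \left(16 + 107\right)^{2} + 2941 = 123^{2} + 2941 = 15129 + 2941 = 18070$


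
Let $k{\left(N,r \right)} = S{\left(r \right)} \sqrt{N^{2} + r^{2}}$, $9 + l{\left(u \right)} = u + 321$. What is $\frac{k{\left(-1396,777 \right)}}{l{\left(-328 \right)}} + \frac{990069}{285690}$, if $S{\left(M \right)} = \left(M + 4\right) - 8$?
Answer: $\frac{330023}{95230} - \frac{773 \sqrt{2552545}}{16} \approx -77184.0$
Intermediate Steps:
$S{\left(M \right)} = -4 + M$ ($S{\left(M \right)} = \left(4 + M\right) - 8 = -4 + M$)
$l{\left(u \right)} = 312 + u$ ($l{\left(u \right)} = -9 + \left(u + 321\right) = -9 + \left(321 + u\right) = 312 + u$)
$k{\left(N,r \right)} = \sqrt{N^{2} + r^{2}} \left(-4 + r\right)$ ($k{\left(N,r \right)} = \left(-4 + r\right) \sqrt{N^{2} + r^{2}} = \sqrt{N^{2} + r^{2}} \left(-4 + r\right)$)
$\frac{k{\left(-1396,777 \right)}}{l{\left(-328 \right)}} + \frac{990069}{285690} = \frac{\sqrt{\left(-1396\right)^{2} + 777^{2}} \left(-4 + 777\right)}{312 - 328} + \frac{990069}{285690} = \frac{\sqrt{1948816 + 603729} \cdot 773}{-16} + 990069 \cdot \frac{1}{285690} = \sqrt{2552545} \cdot 773 \left(- \frac{1}{16}\right) + \frac{330023}{95230} = 773 \sqrt{2552545} \left(- \frac{1}{16}\right) + \frac{330023}{95230} = - \frac{773 \sqrt{2552545}}{16} + \frac{330023}{95230} = \frac{330023}{95230} - \frac{773 \sqrt{2552545}}{16}$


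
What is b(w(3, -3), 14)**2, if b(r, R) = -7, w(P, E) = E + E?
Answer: 49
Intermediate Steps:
w(P, E) = 2*E
b(w(3, -3), 14)**2 = (-7)**2 = 49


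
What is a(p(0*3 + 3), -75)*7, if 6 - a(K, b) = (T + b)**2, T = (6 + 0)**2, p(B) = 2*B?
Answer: -10605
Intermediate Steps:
T = 36 (T = 6**2 = 36)
a(K, b) = 6 - (36 + b)**2
a(p(0*3 + 3), -75)*7 = (6 - (36 - 75)**2)*7 = (6 - 1*(-39)**2)*7 = (6 - 1*1521)*7 = (6 - 1521)*7 = -1515*7 = -10605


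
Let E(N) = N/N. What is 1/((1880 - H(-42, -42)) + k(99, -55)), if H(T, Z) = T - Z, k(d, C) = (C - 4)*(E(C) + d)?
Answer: -1/4020 ≈ -0.00024876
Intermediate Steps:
E(N) = 1
k(d, C) = (1 + d)*(-4 + C) (k(d, C) = (C - 4)*(1 + d) = (-4 + C)*(1 + d) = (1 + d)*(-4 + C))
1/((1880 - H(-42, -42)) + k(99, -55)) = 1/((1880 - (-42 - 1*(-42))) + (-4 - 55 - 4*99 - 55*99)) = 1/((1880 - (-42 + 42)) + (-4 - 55 - 396 - 5445)) = 1/((1880 - 1*0) - 5900) = 1/((1880 + 0) - 5900) = 1/(1880 - 5900) = 1/(-4020) = -1/4020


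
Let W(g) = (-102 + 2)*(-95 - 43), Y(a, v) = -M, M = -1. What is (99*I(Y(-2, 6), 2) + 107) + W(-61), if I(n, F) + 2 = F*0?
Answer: 13709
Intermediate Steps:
Y(a, v) = 1 (Y(a, v) = -1*(-1) = 1)
W(g) = 13800 (W(g) = -100*(-138) = 13800)
I(n, F) = -2 (I(n, F) = -2 + F*0 = -2 + 0 = -2)
(99*I(Y(-2, 6), 2) + 107) + W(-61) = (99*(-2) + 107) + 13800 = (-198 + 107) + 13800 = -91 + 13800 = 13709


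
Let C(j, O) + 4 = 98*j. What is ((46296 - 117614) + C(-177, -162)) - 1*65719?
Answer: -154387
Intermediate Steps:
C(j, O) = -4 + 98*j
((46296 - 117614) + C(-177, -162)) - 1*65719 = ((46296 - 117614) + (-4 + 98*(-177))) - 1*65719 = (-71318 + (-4 - 17346)) - 65719 = (-71318 - 17350) - 65719 = -88668 - 65719 = -154387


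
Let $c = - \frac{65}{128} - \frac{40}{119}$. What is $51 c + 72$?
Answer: $\frac{25947}{896} \approx 28.959$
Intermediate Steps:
$c = - \frac{12855}{15232}$ ($c = \left(-65\right) \frac{1}{128} - \frac{40}{119} = - \frac{65}{128} - \frac{40}{119} = - \frac{12855}{15232} \approx -0.84395$)
$51 c + 72 = 51 \left(- \frac{12855}{15232}\right) + 72 = - \frac{38565}{896} + 72 = \frac{25947}{896}$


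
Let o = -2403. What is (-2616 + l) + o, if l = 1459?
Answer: -3560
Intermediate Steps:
(-2616 + l) + o = (-2616 + 1459) - 2403 = -1157 - 2403 = -3560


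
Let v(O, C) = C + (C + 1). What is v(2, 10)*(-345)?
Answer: -7245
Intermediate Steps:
v(O, C) = 1 + 2*C (v(O, C) = C + (1 + C) = 1 + 2*C)
v(2, 10)*(-345) = (1 + 2*10)*(-345) = (1 + 20)*(-345) = 21*(-345) = -7245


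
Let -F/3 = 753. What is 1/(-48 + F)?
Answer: -1/2307 ≈ -0.00043346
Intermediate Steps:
F = -2259 (F = -3*753 = -2259)
1/(-48 + F) = 1/(-48 - 2259) = 1/(-2307) = -1/2307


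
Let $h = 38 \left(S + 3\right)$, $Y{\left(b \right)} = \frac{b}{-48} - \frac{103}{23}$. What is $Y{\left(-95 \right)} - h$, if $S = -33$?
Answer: $\frac{1255801}{1104} \approx 1137.5$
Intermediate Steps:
$Y{\left(b \right)} = - \frac{103}{23} - \frac{b}{48}$ ($Y{\left(b \right)} = b \left(- \frac{1}{48}\right) - \frac{103}{23} = - \frac{b}{48} - \frac{103}{23} = - \frac{103}{23} - \frac{b}{48}$)
$h = -1140$ ($h = 38 \left(-33 + 3\right) = 38 \left(-30\right) = -1140$)
$Y{\left(-95 \right)} - h = \left(- \frac{103}{23} - - \frac{95}{48}\right) - -1140 = \left(- \frac{103}{23} + \frac{95}{48}\right) + 1140 = - \frac{2759}{1104} + 1140 = \frac{1255801}{1104}$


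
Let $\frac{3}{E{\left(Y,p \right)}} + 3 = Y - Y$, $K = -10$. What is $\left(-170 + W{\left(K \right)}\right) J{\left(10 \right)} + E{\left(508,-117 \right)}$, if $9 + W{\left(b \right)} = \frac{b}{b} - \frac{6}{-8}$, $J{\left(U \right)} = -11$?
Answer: $\frac{7795}{4} \approx 1948.8$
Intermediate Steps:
$W{\left(b \right)} = - \frac{29}{4}$ ($W{\left(b \right)} = -9 + \left(\frac{b}{b} - \frac{6}{-8}\right) = -9 + \left(1 - - \frac{3}{4}\right) = -9 + \left(1 + \frac{3}{4}\right) = -9 + \frac{7}{4} = - \frac{29}{4}$)
$E{\left(Y,p \right)} = -1$ ($E{\left(Y,p \right)} = \frac{3}{-3 + \left(Y - Y\right)} = \frac{3}{-3 + 0} = \frac{3}{-3} = 3 \left(- \frac{1}{3}\right) = -1$)
$\left(-170 + W{\left(K \right)}\right) J{\left(10 \right)} + E{\left(508,-117 \right)} = \left(-170 - \frac{29}{4}\right) \left(-11\right) - 1 = \left(- \frac{709}{4}\right) \left(-11\right) - 1 = \frac{7799}{4} - 1 = \frac{7795}{4}$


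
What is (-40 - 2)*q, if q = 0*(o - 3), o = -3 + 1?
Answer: 0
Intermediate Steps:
o = -2
q = 0 (q = 0*(-2 - 3) = 0*(-5) = 0)
(-40 - 2)*q = (-40 - 2)*0 = -42*0 = 0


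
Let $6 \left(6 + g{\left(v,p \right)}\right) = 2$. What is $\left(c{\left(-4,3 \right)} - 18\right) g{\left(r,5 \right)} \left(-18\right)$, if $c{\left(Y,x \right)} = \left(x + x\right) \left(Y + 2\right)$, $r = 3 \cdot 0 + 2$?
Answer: $-3060$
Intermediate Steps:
$r = 2$ ($r = 0 + 2 = 2$)
$c{\left(Y,x \right)} = 2 x \left(2 + Y\right)$
$g{\left(v,p \right)} = - \frac{17}{3}$ ($g{\left(v,p \right)} = -6 + \frac{1}{6} \cdot 2 = -6 + \frac{1}{3} = - \frac{17}{3}$)
$\left(c{\left(-4,3 \right)} - 18\right) g{\left(r,5 \right)} \left(-18\right) = \left(2 \cdot 3 \left(2 - 4\right) - 18\right) \left(- \frac{17}{3}\right) \left(-18\right) = \left(2 \cdot 3 \left(-2\right) - 18\right) \left(- \frac{17}{3}\right) \left(-18\right) = \left(-12 - 18\right) \left(- \frac{17}{3}\right) \left(-18\right) = \left(-30\right) \left(- \frac{17}{3}\right) \left(-18\right) = 170 \left(-18\right) = -3060$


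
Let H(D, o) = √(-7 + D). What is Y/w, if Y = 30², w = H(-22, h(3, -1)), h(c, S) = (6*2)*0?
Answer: -900*I*√29/29 ≈ -167.13*I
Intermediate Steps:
h(c, S) = 0 (h(c, S) = 12*0 = 0)
w = I*√29 (w = √(-7 - 22) = √(-29) = I*√29 ≈ 5.3852*I)
Y = 900
Y/w = 900/((I*√29)) = 900*(-I*√29/29) = -900*I*√29/29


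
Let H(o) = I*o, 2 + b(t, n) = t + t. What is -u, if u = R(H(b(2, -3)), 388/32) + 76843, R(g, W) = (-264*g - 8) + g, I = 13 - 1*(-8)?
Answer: -65789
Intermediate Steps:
b(t, n) = -2 + 2*t (b(t, n) = -2 + (t + t) = -2 + 2*t)
I = 21 (I = 13 + 8 = 21)
H(o) = 21*o
R(g, W) = -8 - 263*g (R(g, W) = (-8 - 264*g) + g = -8 - 263*g)
u = 65789 (u = (-8 - 5523*(-2 + 2*2)) + 76843 = (-8 - 5523*(-2 + 4)) + 76843 = (-8 - 5523*2) + 76843 = (-8 - 263*42) + 76843 = (-8 - 11046) + 76843 = -11054 + 76843 = 65789)
-u = -1*65789 = -65789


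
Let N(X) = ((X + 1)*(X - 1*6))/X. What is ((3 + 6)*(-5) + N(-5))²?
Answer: 72361/25 ≈ 2894.4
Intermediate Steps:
N(X) = (1 + X)*(-6 + X)/X (N(X) = ((1 + X)*(X - 6))/X = ((1 + X)*(-6 + X))/X = (1 + X)*(-6 + X)/X)
((3 + 6)*(-5) + N(-5))² = ((3 + 6)*(-5) + (-5 - 5 - 6/(-5)))² = (9*(-5) + (-5 - 5 - 6*(-⅕)))² = (-45 + (-5 - 5 + 6/5))² = (-45 - 44/5)² = (-269/5)² = 72361/25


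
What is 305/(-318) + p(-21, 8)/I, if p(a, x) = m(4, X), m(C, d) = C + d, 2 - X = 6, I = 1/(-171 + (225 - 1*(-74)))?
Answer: -305/318 ≈ -0.95912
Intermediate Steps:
I = 1/128 (I = 1/(-171 + (225 + 74)) = 1/(-171 + 299) = 1/128 ≈ 0.0078125)
X = -4 (X = 2 - 1*6 = 2 - 6 = -4)
p(a, x) = 0 (p(a, x) = 4 - 4 = 0)
305/(-318) + p(-21, 8)/I = 305/(-318) + 0/(1/128) = 305*(-1/318) + 0*128 = -305/318 + 0 = -305/318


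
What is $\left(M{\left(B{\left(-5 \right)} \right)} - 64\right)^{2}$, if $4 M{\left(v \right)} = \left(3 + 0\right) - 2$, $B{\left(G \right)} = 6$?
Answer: $\frac{65025}{16} \approx 4064.1$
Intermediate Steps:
$M{\left(v \right)} = \frac{1}{4}$ ($M{\left(v \right)} = \frac{\left(3 + 0\right) - 2}{4} = \frac{3 - 2}{4} = \frac{1}{4} \cdot 1 = \frac{1}{4}$)
$\left(M{\left(B{\left(-5 \right)} \right)} - 64\right)^{2} = \left(\frac{1}{4} - 64\right)^{2} = \left(- \frac{255}{4}\right)^{2} = \frac{65025}{16}$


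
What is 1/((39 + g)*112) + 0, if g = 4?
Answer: 1/4816 ≈ 0.00020764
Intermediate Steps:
1/((39 + g)*112) + 0 = 1/((39 + 4)*112) + 0 = (1/112)/43 + 0 = (1/43)*(1/112) + 0 = 1/4816 + 0 = 1/4816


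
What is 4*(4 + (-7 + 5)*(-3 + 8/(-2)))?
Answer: 72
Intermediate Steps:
4*(4 + (-7 + 5)*(-3 + 8/(-2))) = 4*(4 - 2*(-3 + 8*(-½))) = 4*(4 - 2*(-3 - 4)) = 4*(4 - 2*(-7)) = 4*(4 + 14) = 4*18 = 72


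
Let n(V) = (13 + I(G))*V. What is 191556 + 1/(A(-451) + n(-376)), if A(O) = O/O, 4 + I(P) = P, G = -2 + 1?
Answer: 576008891/3007 ≈ 1.9156e+5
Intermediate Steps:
G = -1
I(P) = -4 + P
n(V) = 8*V (n(V) = (13 + (-4 - 1))*V = (13 - 5)*V = 8*V)
A(O) = 1
191556 + 1/(A(-451) + n(-376)) = 191556 + 1/(1 + 8*(-376)) = 191556 + 1/(1 - 3008) = 191556 + 1/(-3007) = 191556 - 1/3007 = 576008891/3007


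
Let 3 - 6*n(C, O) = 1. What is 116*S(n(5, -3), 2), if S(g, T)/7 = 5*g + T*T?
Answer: 13804/3 ≈ 4601.3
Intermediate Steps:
n(C, O) = ⅓ (n(C, O) = ½ - ⅙*1 = ½ - ⅙ = ⅓)
S(g, T) = 7*T² + 35*g (S(g, T) = 7*(5*g + T*T) = 7*(5*g + T²) = 7*(T² + 5*g) = 7*T² + 35*g)
116*S(n(5, -3), 2) = 116*(7*2² + 35*(⅓)) = 116*(7*4 + 35/3) = 116*(28 + 35/3) = 116*(119/3) = 13804/3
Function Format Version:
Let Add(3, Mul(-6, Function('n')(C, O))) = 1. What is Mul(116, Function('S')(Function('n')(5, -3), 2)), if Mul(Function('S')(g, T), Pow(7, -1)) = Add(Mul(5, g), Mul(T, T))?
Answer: Rational(13804, 3) ≈ 4601.3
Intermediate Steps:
Function('n')(C, O) = Rational(1, 3) (Function('n')(C, O) = Add(Rational(1, 2), Mul(Rational(-1, 6), 1)) = Add(Rational(1, 2), Rational(-1, 6)) = Rational(1, 3))
Function('S')(g, T) = Add(Mul(7, Pow(T, 2)), Mul(35, g)) (Function('S')(g, T) = Mul(7, Add(Mul(5, g), Mul(T, T))) = Mul(7, Add(Mul(5, g), Pow(T, 2))) = Mul(7, Add(Pow(T, 2), Mul(5, g))) = Add(Mul(7, Pow(T, 2)), Mul(35, g)))
Mul(116, Function('S')(Function('n')(5, -3), 2)) = Mul(116, Add(Mul(7, Pow(2, 2)), Mul(35, Rational(1, 3)))) = Mul(116, Add(Mul(7, 4), Rational(35, 3))) = Mul(116, Add(28, Rational(35, 3))) = Mul(116, Rational(119, 3)) = Rational(13804, 3)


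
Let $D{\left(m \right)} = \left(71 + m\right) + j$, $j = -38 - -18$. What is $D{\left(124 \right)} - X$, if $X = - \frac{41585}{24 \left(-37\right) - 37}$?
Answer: $\frac{24058}{185} \approx 130.04$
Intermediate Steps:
$j = -20$ ($j = -38 + 18 = -20$)
$D{\left(m \right)} = 51 + m$ ($D{\left(m \right)} = \left(71 + m\right) - 20 = 51 + m$)
$X = \frac{8317}{185}$ ($X = - \frac{41585}{-888 - 37} = - \frac{41585}{-925} = \left(-41585\right) \left(- \frac{1}{925}\right) = \frac{8317}{185} \approx 44.957$)
$D{\left(124 \right)} - X = \left(51 + 124\right) - \frac{8317}{185} = 175 - \frac{8317}{185} = \frac{24058}{185}$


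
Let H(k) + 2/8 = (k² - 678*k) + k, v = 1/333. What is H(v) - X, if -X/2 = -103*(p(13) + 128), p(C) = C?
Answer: -12884540225/443556 ≈ -29048.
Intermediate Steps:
X = 29046 (X = -(-206)*(13 + 128) = -(-206)*141 = -2*(-14523) = 29046)
v = 1/333 ≈ 0.0030030
H(k) = -¼ + k² - 677*k (H(k) = -¼ + ((k² - 678*k) + k) = -¼ + (k² - 677*k) = -¼ + k² - 677*k)
H(v) - X = (-¼ + (1/333)² - 677*1/333) - 1*29046 = (-¼ + 1/110889 - 677/333) - 29046 = -1012649/443556 - 29046 = -12884540225/443556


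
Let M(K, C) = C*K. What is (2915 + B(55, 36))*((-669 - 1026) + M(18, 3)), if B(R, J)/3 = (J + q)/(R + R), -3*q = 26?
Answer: -263160606/55 ≈ -4.7847e+6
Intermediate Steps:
q = -26/3 (q = -1/3*26 = -26/3 ≈ -8.6667)
B(R, J) = 3*(-26/3 + J)/(2*R) (B(R, J) = 3*((J - 26/3)/(R + R)) = 3*((-26/3 + J)/((2*R))) = 3*((-26/3 + J)*(1/(2*R))) = 3*((-26/3 + J)/(2*R)) = 3*(-26/3 + J)/(2*R))
(2915 + B(55, 36))*((-669 - 1026) + M(18, 3)) = (2915 + (1/2)*(-26 + 3*36)/55)*((-669 - 1026) + 3*18) = (2915 + (1/2)*(1/55)*(-26 + 108))*(-1695 + 54) = (2915 + (1/2)*(1/55)*82)*(-1641) = (2915 + 41/55)*(-1641) = (160366/55)*(-1641) = -263160606/55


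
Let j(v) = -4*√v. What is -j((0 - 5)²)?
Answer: 20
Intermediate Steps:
-j((0 - 5)²) = -(-4)*√((0 - 5)²) = -(-4)*√((-5)²) = -(-4)*√25 = -(-4)*5 = -1*(-20) = 20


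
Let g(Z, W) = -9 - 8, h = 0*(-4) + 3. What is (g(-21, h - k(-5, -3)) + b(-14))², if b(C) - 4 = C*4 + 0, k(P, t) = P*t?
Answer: 4761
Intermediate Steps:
h = 3 (h = 0 + 3 = 3)
g(Z, W) = -17
b(C) = 4 + 4*C (b(C) = 4 + (C*4 + 0) = 4 + (4*C + 0) = 4 + 4*C)
(g(-21, h - k(-5, -3)) + b(-14))² = (-17 + (4 + 4*(-14)))² = (-17 + (4 - 56))² = (-17 - 52)² = (-69)² = 4761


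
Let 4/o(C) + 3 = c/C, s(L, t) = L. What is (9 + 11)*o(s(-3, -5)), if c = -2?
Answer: -240/7 ≈ -34.286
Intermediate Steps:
o(C) = 4/(-3 - 2/C)
(9 + 11)*o(s(-3, -5)) = (9 + 11)*(-4*(-3)/(2 + 3*(-3))) = 20*(-4*(-3)/(2 - 9)) = 20*(-4*(-3)/(-7)) = 20*(-4*(-3)*(-⅐)) = 20*(-12/7) = -240/7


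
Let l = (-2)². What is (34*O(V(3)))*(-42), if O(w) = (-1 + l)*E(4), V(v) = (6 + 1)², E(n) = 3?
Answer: -12852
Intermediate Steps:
l = 4
V(v) = 49 (V(v) = 7² = 49)
O(w) = 9 (O(w) = (-1 + 4)*3 = 3*3 = 9)
(34*O(V(3)))*(-42) = (34*9)*(-42) = 306*(-42) = -12852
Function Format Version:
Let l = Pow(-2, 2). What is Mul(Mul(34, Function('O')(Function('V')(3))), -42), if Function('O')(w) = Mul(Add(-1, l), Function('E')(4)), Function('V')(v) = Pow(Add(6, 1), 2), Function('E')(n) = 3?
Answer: -12852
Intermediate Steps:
l = 4
Function('V')(v) = 49 (Function('V')(v) = Pow(7, 2) = 49)
Function('O')(w) = 9 (Function('O')(w) = Mul(Add(-1, 4), 3) = Mul(3, 3) = 9)
Mul(Mul(34, Function('O')(Function('V')(3))), -42) = Mul(Mul(34, 9), -42) = Mul(306, -42) = -12852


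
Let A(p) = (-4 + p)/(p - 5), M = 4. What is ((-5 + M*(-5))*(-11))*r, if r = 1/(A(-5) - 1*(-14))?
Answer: 2750/149 ≈ 18.456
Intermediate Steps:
A(p) = (-4 + p)/(-5 + p)
r = 10/149 (r = 1/((-4 - 5)/(-5 - 5) - 1*(-14)) = 1/(-9/(-10) + 14) = 1/(-⅒*(-9) + 14) = 1/(9/10 + 14) = 1/(149/10) = 10/149 ≈ 0.067114)
((-5 + M*(-5))*(-11))*r = ((-5 + 4*(-5))*(-11))*(10/149) = ((-5 - 20)*(-11))*(10/149) = -25*(-11)*(10/149) = 275*(10/149) = 2750/149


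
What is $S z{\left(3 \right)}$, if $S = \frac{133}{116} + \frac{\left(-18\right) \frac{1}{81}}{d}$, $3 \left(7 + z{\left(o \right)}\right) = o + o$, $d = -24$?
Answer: $- \frac{4525}{783} \approx -5.7791$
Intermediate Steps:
$z{\left(o \right)} = -7 + \frac{2 o}{3}$ ($z{\left(o \right)} = -7 + \frac{o + o}{3} = -7 + \frac{2 o}{3}$)
$S = \frac{905}{783}$ ($S = \frac{133}{116} + \frac{\left(-18\right) \frac{1}{81}}{-24} = 133 \cdot \frac{1}{116} + \left(-18\right) \frac{1}{81} \left(- \frac{1}{24}\right) = \frac{133}{116} - - \frac{1}{108} = \frac{133}{116} + \frac{1}{108} = \frac{905}{783} \approx 1.1558$)
$S z{\left(3 \right)} = \frac{905 \left(-7 + \frac{2}{3} \cdot 3\right)}{783} = \frac{905 \left(-7 + 2\right)}{783} = \frac{905}{783} \left(-5\right) = - \frac{4525}{783}$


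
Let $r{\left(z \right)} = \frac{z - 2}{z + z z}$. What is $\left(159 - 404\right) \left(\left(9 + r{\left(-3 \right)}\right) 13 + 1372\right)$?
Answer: $- \frac{2172905}{6} \approx -3.6215 \cdot 10^{5}$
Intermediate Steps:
$r{\left(z \right)} = \frac{-2 + z}{z + z^{2}}$
$\left(159 - 404\right) \left(\left(9 + r{\left(-3 \right)}\right) 13 + 1372\right) = \left(159 - 404\right) \left(\left(9 + \frac{-2 - 3}{\left(-3\right) \left(1 - 3\right)}\right) 13 + 1372\right) = \left(159 - 404\right) \left(\left(9 - \frac{1}{3} \frac{1}{-2} \left(-5\right)\right) 13 + 1372\right) = - 245 \left(\left(9 - \left(- \frac{1}{6}\right) \left(-5\right)\right) 13 + 1372\right) = - 245 \left(\left(9 - \frac{5}{6}\right) 13 + 1372\right) = - 245 \left(\frac{49}{6} \cdot 13 + 1372\right) = - 245 \left(\frac{637}{6} + 1372\right) = \left(-245\right) \frac{8869}{6} = - \frac{2172905}{6}$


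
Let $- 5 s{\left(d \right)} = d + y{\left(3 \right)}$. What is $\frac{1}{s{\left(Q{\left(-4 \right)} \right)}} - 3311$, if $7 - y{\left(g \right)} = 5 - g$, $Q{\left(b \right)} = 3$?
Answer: $- \frac{26493}{8} \approx -3311.6$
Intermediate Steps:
$y{\left(g \right)} = 2 + g$ ($y{\left(g \right)} = 7 - \left(5 - g\right) = 7 + \left(-5 + g\right) = 2 + g$)
$s{\left(d \right)} = -1 - \frac{d}{5}$ ($s{\left(d \right)} = - \frac{d + \left(2 + 3\right)}{5} = - \frac{d + 5}{5} = - \frac{5 + d}{5} = -1 - \frac{d}{5}$)
$\frac{1}{s{\left(Q{\left(-4 \right)} \right)}} - 3311 = \frac{1}{-1 - \frac{3}{5}} - 3311 = \frac{1}{- \frac{8}{5}} - 3311 = - \frac{5}{8} - 3311 = - \frac{26493}{8}$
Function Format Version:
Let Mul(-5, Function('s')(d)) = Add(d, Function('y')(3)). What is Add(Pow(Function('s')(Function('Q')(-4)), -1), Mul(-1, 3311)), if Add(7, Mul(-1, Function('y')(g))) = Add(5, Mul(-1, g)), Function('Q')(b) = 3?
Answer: Rational(-26493, 8) ≈ -3311.6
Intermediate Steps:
Function('y')(g) = Add(2, g) (Function('y')(g) = Add(7, Mul(-1, Add(5, Mul(-1, g)))) = Add(7, Add(-5, g)) = Add(2, g))
Function('s')(d) = Add(-1, Mul(Rational(-1, 5), d)) (Function('s')(d) = Mul(Rational(-1, 5), Add(d, Add(2, 3))) = Mul(Rational(-1, 5), Add(d, 5)) = Mul(Rational(-1, 5), Add(5, d)) = Add(-1, Mul(Rational(-1, 5), d)))
Add(Pow(Function('s')(Function('Q')(-4)), -1), Mul(-1, 3311)) = Add(Pow(Add(-1, Mul(Rational(-1, 5), 3)), -1), Mul(-1, 3311)) = Add(Pow(Add(-1, Rational(-3, 5)), -1), -3311) = Add(Pow(Rational(-8, 5), -1), -3311) = Add(Rational(-5, 8), -3311) = Rational(-26493, 8)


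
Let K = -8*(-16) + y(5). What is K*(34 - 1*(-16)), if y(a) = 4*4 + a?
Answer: 7450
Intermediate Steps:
y(a) = 16 + a
K = 149 (K = -8*(-16) + (16 + 5) = 128 + 21 = 149)
K*(34 - 1*(-16)) = 149*(34 - 1*(-16)) = 149*(34 + 16) = 149*50 = 7450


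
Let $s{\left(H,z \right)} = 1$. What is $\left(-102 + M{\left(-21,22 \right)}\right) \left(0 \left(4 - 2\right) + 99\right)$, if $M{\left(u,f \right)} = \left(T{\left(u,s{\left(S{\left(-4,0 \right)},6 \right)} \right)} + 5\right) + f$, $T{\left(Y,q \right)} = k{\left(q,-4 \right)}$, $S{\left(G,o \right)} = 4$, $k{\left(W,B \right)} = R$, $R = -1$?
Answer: $-7524$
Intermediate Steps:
$k{\left(W,B \right)} = -1$
$T{\left(Y,q \right)} = -1$
$M{\left(u,f \right)} = 4 + f$ ($M{\left(u,f \right)} = \left(-1 + 5\right) + f = 4 + f$)
$\left(-102 + M{\left(-21,22 \right)}\right) \left(0 \left(4 - 2\right) + 99\right) = \left(-102 + \left(4 + 22\right)\right) \left(0 \left(4 - 2\right) + 99\right) = \left(-102 + 26\right) \left(0 \cdot 2 + 99\right) = - 76 \left(0 + 99\right) = \left(-76\right) 99 = -7524$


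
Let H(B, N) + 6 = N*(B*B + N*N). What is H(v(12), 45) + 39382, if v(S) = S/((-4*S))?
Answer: 2088061/16 ≈ 1.3050e+5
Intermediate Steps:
v(S) = -¼ (v(S) = S*(-1/(4*S)) = -¼)
H(B, N) = -6 + N*(B² + N²) (H(B, N) = -6 + N*(B*B + N*N) = -6 + N*(B² + N²))
H(v(12), 45) + 39382 = (-6 + 45³ + 45*(-¼)²) + 39382 = (-6 + 91125 + 45*(1/16)) + 39382 = (-6 + 91125 + 45/16) + 39382 = 1457949/16 + 39382 = 2088061/16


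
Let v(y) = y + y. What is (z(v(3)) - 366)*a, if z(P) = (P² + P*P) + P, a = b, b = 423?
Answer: -121824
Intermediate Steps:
v(y) = 2*y
a = 423
z(P) = P + 2*P² (z(P) = (P² + P²) + P = 2*P² + P = P + 2*P²)
(z(v(3)) - 366)*a = ((2*3)*(1 + 2*(2*3)) - 366)*423 = (6*(1 + 2*6) - 366)*423 = (6*(1 + 12) - 366)*423 = (6*13 - 366)*423 = (78 - 366)*423 = -288*423 = -121824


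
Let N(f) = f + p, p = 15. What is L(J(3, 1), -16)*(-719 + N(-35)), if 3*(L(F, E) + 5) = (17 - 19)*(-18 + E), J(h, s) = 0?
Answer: -39167/3 ≈ -13056.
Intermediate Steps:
L(F, E) = 7 - 2*E/3 (L(F, E) = -5 + ((17 - 19)*(-18 + E))/3 = -5 + (-2*(-18 + E))/3 = -5 + (36 - 2*E)/3 = -5 + (12 - 2*E/3) = 7 - 2*E/3)
N(f) = 15 + f (N(f) = f + 15 = 15 + f)
L(J(3, 1), -16)*(-719 + N(-35)) = (7 - 2/3*(-16))*(-719 + (15 - 35)) = (7 + 32/3)*(-719 - 20) = (53/3)*(-739) = -39167/3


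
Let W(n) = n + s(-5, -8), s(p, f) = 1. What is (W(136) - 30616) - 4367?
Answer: -34846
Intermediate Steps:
W(n) = 1 + n (W(n) = n + 1 = 1 + n)
(W(136) - 30616) - 4367 = ((1 + 136) - 30616) - 4367 = (137 - 30616) - 4367 = -30479 - 4367 = -34846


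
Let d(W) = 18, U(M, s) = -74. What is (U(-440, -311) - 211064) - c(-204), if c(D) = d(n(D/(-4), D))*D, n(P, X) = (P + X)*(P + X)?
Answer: -207466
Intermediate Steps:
n(P, X) = (P + X)²
c(D) = 18*D
(U(-440, -311) - 211064) - c(-204) = (-74 - 211064) - 18*(-204) = -211138 - 1*(-3672) = -211138 + 3672 = -207466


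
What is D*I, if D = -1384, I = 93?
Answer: -128712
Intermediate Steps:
D*I = -1384*93 = -128712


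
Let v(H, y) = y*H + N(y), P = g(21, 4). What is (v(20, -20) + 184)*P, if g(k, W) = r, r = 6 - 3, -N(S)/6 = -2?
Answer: -612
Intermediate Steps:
N(S) = 12 (N(S) = -6*(-2) = 12)
r = 3
g(k, W) = 3
P = 3
v(H, y) = 12 + H*y (v(H, y) = y*H + 12 = H*y + 12 = 12 + H*y)
(v(20, -20) + 184)*P = ((12 + 20*(-20)) + 184)*3 = ((12 - 400) + 184)*3 = (-388 + 184)*3 = -204*3 = -612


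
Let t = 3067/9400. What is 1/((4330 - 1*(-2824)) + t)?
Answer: 9400/67250667 ≈ 0.00013978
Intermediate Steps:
t = 3067/9400 (t = 3067*(1/9400) = 3067/9400 ≈ 0.32628)
1/((4330 - 1*(-2824)) + t) = 1/((4330 - 1*(-2824)) + 3067/9400) = 1/((4330 + 2824) + 3067/9400) = 1/(7154 + 3067/9400) = 1/(67250667/9400) = 9400/67250667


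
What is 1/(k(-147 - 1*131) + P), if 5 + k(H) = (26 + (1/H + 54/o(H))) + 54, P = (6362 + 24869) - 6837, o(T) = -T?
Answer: 278/6802435 ≈ 4.0868e-5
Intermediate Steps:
P = 24394 (P = 31231 - 6837 = 24394)
k(H) = 75 - 53/H (k(H) = -5 + ((26 + (1/H + 54/((-H)))) + 54) = -5 + ((26 + (1/H + 54*(-1/H))) + 54) = -5 + ((26 + (1/H - 54/H)) + 54) = -5 + ((26 - 53/H) + 54) = -5 + (80 - 53/H) = 75 - 53/H)
1/(k(-147 - 1*131) + P) = 1/((75 - 53/(-147 - 1*131)) + 24394) = 1/((75 - 53/(-147 - 131)) + 24394) = 1/((75 - 53/(-278)) + 24394) = 1/((75 - 53*(-1/278)) + 24394) = 1/((75 + 53/278) + 24394) = 1/(20903/278 + 24394) = 1/(6802435/278) = 278/6802435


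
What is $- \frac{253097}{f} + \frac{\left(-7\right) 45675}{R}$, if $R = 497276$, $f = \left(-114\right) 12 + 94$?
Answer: $\frac{4825066697}{24366524} \approx 198.02$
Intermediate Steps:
$f = -1274$ ($f = -1368 + 94 = -1274$)
$- \frac{253097}{f} + \frac{\left(-7\right) 45675}{R} = - \frac{253097}{-1274} + \frac{\left(-7\right) 45675}{497276} = \left(-253097\right) \left(- \frac{1}{1274}\right) - \frac{319725}{497276} = \frac{19469}{98} - \frac{319725}{497276} = \frac{4825066697}{24366524}$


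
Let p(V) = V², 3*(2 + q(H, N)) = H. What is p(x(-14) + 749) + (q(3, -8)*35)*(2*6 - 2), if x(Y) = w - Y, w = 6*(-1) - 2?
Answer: 569675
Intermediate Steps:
q(H, N) = -2 + H/3
w = -8 (w = -6 - 2 = -8)
x(Y) = -8 - Y
p(x(-14) + 749) + (q(3, -8)*35)*(2*6 - 2) = ((-8 - 1*(-14)) + 749)² + ((-2 + (⅓)*3)*35)*(2*6 - 2) = ((-8 + 14) + 749)² + ((-2 + 1)*35)*(12 - 2) = (6 + 749)² - 1*35*10 = 755² - 35*10 = 570025 - 350 = 569675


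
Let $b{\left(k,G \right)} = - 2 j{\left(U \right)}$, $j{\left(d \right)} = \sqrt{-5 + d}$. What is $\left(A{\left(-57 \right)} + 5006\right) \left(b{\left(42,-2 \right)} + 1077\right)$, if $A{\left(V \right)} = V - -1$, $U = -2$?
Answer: $5331150 - 9900 i \sqrt{7} \approx 5.3312 \cdot 10^{6} - 26193.0 i$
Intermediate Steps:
$A{\left(V \right)} = 1 + V$ ($A{\left(V \right)} = V + 1 = 1 + V$)
$b{\left(k,G \right)} = - 2 i \sqrt{7}$ ($b{\left(k,G \right)} = - 2 \sqrt{-5 - 2} = - 2 \sqrt{-7} = - 2 i \sqrt{7}$)
$\left(A{\left(-57 \right)} + 5006\right) \left(b{\left(42,-2 \right)} + 1077\right) = \left(\left(1 - 57\right) + 5006\right) \left(- 2 i \sqrt{7} + 1077\right) = \left(-56 + 5006\right) \left(1077 - 2 i \sqrt{7}\right) = 4950 \left(1077 - 2 i \sqrt{7}\right) = 5331150 - 9900 i \sqrt{7}$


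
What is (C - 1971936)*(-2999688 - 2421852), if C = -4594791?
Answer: 35601773099580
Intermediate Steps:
(C - 1971936)*(-2999688 - 2421852) = (-4594791 - 1971936)*(-2999688 - 2421852) = -6566727*(-5421540) = 35601773099580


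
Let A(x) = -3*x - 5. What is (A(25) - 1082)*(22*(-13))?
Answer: 332332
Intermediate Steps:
A(x) = -5 - 3*x
(A(25) - 1082)*(22*(-13)) = ((-5 - 3*25) - 1082)*(22*(-13)) = ((-5 - 75) - 1082)*(-286) = (-80 - 1082)*(-286) = -1162*(-286) = 332332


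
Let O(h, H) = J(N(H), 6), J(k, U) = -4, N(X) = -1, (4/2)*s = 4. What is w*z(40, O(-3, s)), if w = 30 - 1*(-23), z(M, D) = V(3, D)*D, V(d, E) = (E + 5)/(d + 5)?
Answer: -53/2 ≈ -26.500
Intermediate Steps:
s = 2 (s = (½)*4 = 2)
V(d, E) = (5 + E)/(5 + d)
O(h, H) = -4
z(M, D) = D*(5/8 + D/8) (z(M, D) = ((5 + D)/(5 + 3))*D = ((5 + D)/8)*D = (5/8 + D/8)*D = D*(5/8 + D/8))
w = 53 (w = 30 + 23 = 53)
w*z(40, O(-3, s)) = 53*((⅛)*(-4)*(5 - 4)) = 53*((⅛)*(-4)*1) = 53*(-½) = -53/2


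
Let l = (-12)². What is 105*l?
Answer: 15120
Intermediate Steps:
l = 144
105*l = 105*144 = 15120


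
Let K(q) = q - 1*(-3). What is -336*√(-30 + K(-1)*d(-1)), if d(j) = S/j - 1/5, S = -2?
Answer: -672*I*√165/5 ≈ -1726.4*I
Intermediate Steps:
K(q) = 3 + q (K(q) = q + 3 = 3 + q)
d(j) = -⅕ - 2/j (d(j) = -2/j - 1/5 = -2/j - 1*⅕ = -2/j - ⅕ = -⅕ - 2/j)
-336*√(-30 + K(-1)*d(-1)) = -336*√(-30 + (3 - 1)*((⅕)*(-10 - 1*(-1))/(-1))) = -336*√(-30 + 2*((⅕)*(-1)*(-10 + 1))) = -336*√(-30 + 2*((⅕)*(-1)*(-9))) = -336*√(-30 + 2*(9/5)) = -336*√(-30 + 18/5) = -672*I*√165/5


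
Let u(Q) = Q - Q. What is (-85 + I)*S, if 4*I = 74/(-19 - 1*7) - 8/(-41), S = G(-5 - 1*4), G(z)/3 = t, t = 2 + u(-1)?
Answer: -547899/1066 ≈ -513.98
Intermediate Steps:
u(Q) = 0
t = 2 (t = 2 + 0 = 2)
G(z) = 6 (G(z) = 3*2 = 6)
S = 6
I = -1413/2132 (I = (74/(-19 - 1*7) - 8/(-41))/4 = (74/(-19 - 7) - 8*(-1/41))/4 = (74/(-26) + 8/41)/4 = (74*(-1/26) + 8/41)/4 = (-37/13 + 8/41)/4 = (¼)*(-1413/533) = -1413/2132 ≈ -0.66276)
(-85 + I)*S = (-85 - 1413/2132)*6 = -182633/2132*6 = -547899/1066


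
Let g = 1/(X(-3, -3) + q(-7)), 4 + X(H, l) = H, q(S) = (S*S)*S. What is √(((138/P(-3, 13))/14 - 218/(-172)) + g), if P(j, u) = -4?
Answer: I*√10869411/3010 ≈ 1.0953*I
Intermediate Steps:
q(S) = S³ (q(S) = S²*S = S³)
X(H, l) = -4 + H
g = -1/350 (g = 1/((-4 - 3) + (-7)³) = 1/(-7 - 343) = 1/(-350) = -1/350 ≈ -0.0028571)
√(((138/P(-3, 13))/14 - 218/(-172)) + g) = √(((138/(-4))/14 - 218/(-172)) - 1/350) = √(((138*(-¼))*(1/14) - 218*(-1/172)) - 1/350) = √((-69/2*1/14 + 109/86) - 1/350) = √((-69/28 + 109/86) - 1/350) = √(-1441/1204 - 1/350) = √(-36111/30100) = I*√10869411/3010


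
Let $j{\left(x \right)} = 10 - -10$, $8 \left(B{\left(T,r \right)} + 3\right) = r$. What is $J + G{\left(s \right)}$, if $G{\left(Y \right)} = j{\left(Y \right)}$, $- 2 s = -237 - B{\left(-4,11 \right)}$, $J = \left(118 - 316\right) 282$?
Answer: $-55816$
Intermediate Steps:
$B{\left(T,r \right)} = -3 + \frac{r}{8}$
$J = -55836$ ($J = \left(-198\right) 282 = -55836$)
$s = \frac{1883}{16}$ ($s = - \frac{-237 - \left(-3 + \frac{1}{8} \cdot 11\right)}{2} = - \frac{-237 - \left(-3 + \frac{11}{8}\right)}{2} = - \frac{-237 - - \frac{13}{8}}{2} = - \frac{-237 + \frac{13}{8}}{2} = \left(- \frac{1}{2}\right) \left(- \frac{1883}{8}\right) = \frac{1883}{16} \approx 117.69$)
$j{\left(x \right)} = 20$ ($j{\left(x \right)} = 10 + 10 = 20$)
$G{\left(Y \right)} = 20$
$J + G{\left(s \right)} = -55836 + 20 = -55816$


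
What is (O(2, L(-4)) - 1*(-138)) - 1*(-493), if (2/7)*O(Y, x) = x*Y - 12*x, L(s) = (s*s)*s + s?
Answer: 3011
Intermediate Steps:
L(s) = s + s³ (L(s) = s²*s + s = s³ + s = s + s³)
O(Y, x) = -42*x + 7*Y*x/2 (O(Y, x) = 7*(x*Y - 12*x)/2 = 7*(Y*x - 12*x)/2 = 7*(-12*x + Y*x)/2 = -42*x + 7*Y*x/2)
(O(2, L(-4)) - 1*(-138)) - 1*(-493) = (7*(-4 + (-4)³)*(-12 + 2)/2 - 1*(-138)) - 1*(-493) = ((7/2)*(-4 - 64)*(-10) + 138) + 493 = ((7/2)*(-68)*(-10) + 138) + 493 = (2380 + 138) + 493 = 2518 + 493 = 3011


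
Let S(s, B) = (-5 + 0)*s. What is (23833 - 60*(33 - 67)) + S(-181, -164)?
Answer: 26778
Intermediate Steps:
S(s, B) = -5*s
(23833 - 60*(33 - 67)) + S(-181, -164) = (23833 - 60*(33 - 67)) - 5*(-181) = (23833 - 60*(-34)) + 905 = (23833 + 2040) + 905 = 25873 + 905 = 26778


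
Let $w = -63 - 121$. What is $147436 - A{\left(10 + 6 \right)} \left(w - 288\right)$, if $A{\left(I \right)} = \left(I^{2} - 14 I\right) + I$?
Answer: $170092$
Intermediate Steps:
$A{\left(I \right)} = I^{2} - 13 I$
$w = -184$ ($w = -63 - 121 = -184$)
$147436 - A{\left(10 + 6 \right)} \left(w - 288\right) = 147436 - \left(10 + 6\right) \left(-13 + \left(10 + 6\right)\right) \left(-184 - 288\right) = 147436 - 16 \left(-13 + 16\right) \left(-472\right) = 147436 - 16 \cdot 3 \left(-472\right) = 147436 - 48 \left(-472\right) = 147436 - -22656 = 147436 + 22656 = 170092$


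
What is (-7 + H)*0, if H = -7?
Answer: 0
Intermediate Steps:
(-7 + H)*0 = (-7 - 7)*0 = -14*0 = 0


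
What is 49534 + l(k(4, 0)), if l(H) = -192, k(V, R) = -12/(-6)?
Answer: 49342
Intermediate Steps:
k(V, R) = 2 (k(V, R) = -12*(-1/6) = 2)
49534 + l(k(4, 0)) = 49534 - 192 = 49342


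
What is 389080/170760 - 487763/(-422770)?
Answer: 9817027/2860230 ≈ 3.4323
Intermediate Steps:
389080/170760 - 487763/(-422770) = 389080*(1/170760) - 487763*(-1/422770) = 9727/4269 + 773/670 = 9817027/2860230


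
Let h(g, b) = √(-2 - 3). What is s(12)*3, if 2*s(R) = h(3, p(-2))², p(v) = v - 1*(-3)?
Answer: -15/2 ≈ -7.5000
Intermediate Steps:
p(v) = 3 + v (p(v) = v + 3 = 3 + v)
h(g, b) = I*√5 (h(g, b) = √(-5) = I*√5)
s(R) = -5/2 (s(R) = (I*√5)²/2 = (½)*(-5) = -5/2)
s(12)*3 = -5/2*3 = -15/2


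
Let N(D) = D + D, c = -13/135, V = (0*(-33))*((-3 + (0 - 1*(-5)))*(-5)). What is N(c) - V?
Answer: -26/135 ≈ -0.19259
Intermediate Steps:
V = 0 (V = 0*((-3 + (0 + 5))*(-5)) = 0*((-3 + 5)*(-5)) = 0*(2*(-5)) = 0*(-10) = 0)
c = -13/135 (c = -13*1/135 = -13/135 ≈ -0.096296)
N(D) = 2*D
N(c) - V = 2*(-13/135) - 1*0 = -26/135 + 0 = -26/135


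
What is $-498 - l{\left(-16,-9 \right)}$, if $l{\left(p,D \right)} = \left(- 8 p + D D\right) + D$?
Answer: $-698$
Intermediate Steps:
$l{\left(p,D \right)} = D + D^{2} - 8 p$ ($l{\left(p,D \right)} = \left(- 8 p + D^{2}\right) + D = \left(D^{2} - 8 p\right) + D = D + D^{2} - 8 p$)
$-498 - l{\left(-16,-9 \right)} = -498 - \left(-9 + \left(-9\right)^{2} - -128\right) = -498 - \left(-9 + 81 + 128\right) = -498 - 200 = -698$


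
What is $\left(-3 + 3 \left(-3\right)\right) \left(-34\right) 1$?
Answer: $408$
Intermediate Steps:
$\left(-3 + 3 \left(-3\right)\right) \left(-34\right) 1 = \left(-3 - 9\right) \left(-34\right) 1 = \left(-12\right) \left(-34\right) 1 = 408 \cdot 1 = 408$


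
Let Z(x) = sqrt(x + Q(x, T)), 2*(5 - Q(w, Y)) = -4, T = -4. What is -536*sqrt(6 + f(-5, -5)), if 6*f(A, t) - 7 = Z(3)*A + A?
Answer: -268*sqrt(228 - 30*sqrt(10))/3 ≈ -1030.8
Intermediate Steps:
Q(w, Y) = 7 (Q(w, Y) = 5 - 1/2*(-4) = 5 + 2 = 7)
Z(x) = sqrt(7 + x) (Z(x) = sqrt(x + 7) = sqrt(7 + x))
f(A, t) = 7/6 + A/6 + A*sqrt(10)/6 (f(A, t) = 7/6 + (sqrt(7 + 3)*A + A)/6 = 7/6 + (sqrt(10)*A + A)/6 = 7/6 + (A*sqrt(10) + A)/6 = 7/6 + (A + A*sqrt(10))/6 = 7/6 + (A/6 + A*sqrt(10)/6) = 7/6 + A/6 + A*sqrt(10)/6)
-536*sqrt(6 + f(-5, -5)) = -536*sqrt(6 + (7/6 + (1/6)*(-5) + (1/6)*(-5)*sqrt(10))) = -536*sqrt(6 + (7/6 - 5/6 - 5*sqrt(10)/6)) = -536*sqrt(6 + (1/3 - 5*sqrt(10)/6)) = -536*sqrt(19/3 - 5*sqrt(10)/6)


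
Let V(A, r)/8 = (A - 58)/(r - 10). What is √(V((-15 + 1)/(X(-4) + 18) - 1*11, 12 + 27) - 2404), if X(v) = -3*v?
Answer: 2*I*√114630765/435 ≈ 49.226*I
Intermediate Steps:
V(A, r) = 8*(-58 + A)/(-10 + r) (V(A, r) = 8*((A - 58)/(r - 10)) = 8*((-58 + A)/(-10 + r)) = 8*(-58 + A)/(-10 + r))
√(V((-15 + 1)/(X(-4) + 18) - 1*11, 12 + 27) - 2404) = √(8*(-58 + ((-15 + 1)/(-3*(-4) + 18) - 1*11))/(-10 + (12 + 27)) - 2404) = √(8*(-58 + (-14/(12 + 18) - 11))/(-10 + 39) - 2404) = √(8*(-58 + (-14/30 - 11))/29 - 2404) = √(8*(1/29)*(-58 + (-14*1/30 - 11)) - 2404) = √(8*(1/29)*(-58 + (-7/15 - 11)) - 2404) = √(8*(1/29)*(-58 - 172/15) - 2404) = √(8*(1/29)*(-1042/15) - 2404) = √(-8336/435 - 2404) = √(-1054076/435) = 2*I*√114630765/435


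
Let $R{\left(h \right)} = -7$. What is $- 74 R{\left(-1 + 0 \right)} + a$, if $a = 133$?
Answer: $651$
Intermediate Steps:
$- 74 R{\left(-1 + 0 \right)} + a = \left(-74\right) \left(-7\right) + 133 = 518 + 133 = 651$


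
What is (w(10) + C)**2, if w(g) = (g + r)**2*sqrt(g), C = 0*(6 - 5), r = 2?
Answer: 207360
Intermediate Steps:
C = 0 (C = 0*1 = 0)
w(g) = sqrt(g)*(2 + g)**2 (w(g) = (g + 2)**2*sqrt(g) = (2 + g)**2*sqrt(g) = sqrt(g)*(2 + g)**2)
(w(10) + C)**2 = (sqrt(10)*(2 + 10)**2 + 0)**2 = (sqrt(10)*12**2 + 0)**2 = (sqrt(10)*144 + 0)**2 = (144*sqrt(10) + 0)**2 = (144*sqrt(10))**2 = 207360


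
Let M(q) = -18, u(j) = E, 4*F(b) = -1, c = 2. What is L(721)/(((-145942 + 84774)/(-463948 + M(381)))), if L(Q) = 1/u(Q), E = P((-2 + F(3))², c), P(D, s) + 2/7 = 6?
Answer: 1623881/1223360 ≈ 1.3274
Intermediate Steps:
F(b) = -¼ (F(b) = (¼)*(-1) = -¼)
P(D, s) = 40/7 (P(D, s) = -2/7 + 6 = 40/7)
E = 40/7 ≈ 5.7143
u(j) = 40/7
L(Q) = 7/40 (L(Q) = 1/(40/7) = 7/40)
L(721)/(((-145942 + 84774)/(-463948 + M(381)))) = 7/(40*(((-145942 + 84774)/(-463948 - 18)))) = 7/(40*((-61168/(-463966)))) = 7/(40*((-61168*(-1/463966)))) = 7/(40*(30584/231983)) = (7/40)*(231983/30584) = 1623881/1223360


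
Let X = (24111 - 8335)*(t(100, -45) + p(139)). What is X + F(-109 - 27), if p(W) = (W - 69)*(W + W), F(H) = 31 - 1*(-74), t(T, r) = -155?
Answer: 304555785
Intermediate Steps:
F(H) = 105 (F(H) = 31 + 74 = 105)
p(W) = 2*W*(-69 + W) (p(W) = (-69 + W)*(2*W) = 2*W*(-69 + W))
X = 304555680 (X = (24111 - 8335)*(-155 + 2*139*(-69 + 139)) = 15776*(-155 + 2*139*70) = 15776*(-155 + 19460) = 15776*19305 = 304555680)
X + F(-109 - 27) = 304555680 + 105 = 304555785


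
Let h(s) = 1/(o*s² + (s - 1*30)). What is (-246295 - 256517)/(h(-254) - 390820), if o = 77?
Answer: 2497692463776/1941378027359 ≈ 1.2866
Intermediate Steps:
h(s) = 1/(-30 + s + 77*s²) (h(s) = 1/(77*s² + (s - 1*30)) = 1/(77*s² + (s - 30)) = 1/(77*s² + (-30 + s)) = 1/(-30 + s + 77*s²))
(-246295 - 256517)/(h(-254) - 390820) = (-246295 - 256517)/(1/(-30 - 254 + 77*(-254)²) - 390820) = -502812/(1/(-30 - 254 + 77*64516) - 390820) = -502812/(1/(-30 - 254 + 4967732) - 390820) = -502812/(1/4967448 - 390820) = -502812/(-1941378027359/4967448) = -502812*(-4967448/1941378027359) = 2497692463776/1941378027359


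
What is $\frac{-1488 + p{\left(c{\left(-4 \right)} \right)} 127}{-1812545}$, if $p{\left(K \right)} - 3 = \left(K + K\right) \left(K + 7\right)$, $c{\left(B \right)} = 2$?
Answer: $- \frac{99}{51787} \approx -0.0019117$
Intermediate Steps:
$p{\left(K \right)} = 3 + 2 K \left(7 + K\right)$ ($p{\left(K \right)} = 3 + \left(K + K\right) \left(K + 7\right) = 3 + 2 K \left(7 + K\right)$)
$\frac{-1488 + p{\left(c{\left(-4 \right)} \right)} 127}{-1812545} = \frac{-1488 + \left(3 + 2 \cdot 2^{2} + 14 \cdot 2\right) 127}{-1812545} = \left(-1488 + \left(3 + 2 \cdot 4 + 28\right) 127\right) \left(- \frac{1}{1812545}\right) = \left(-1488 + \left(3 + 8 + 28\right) 127\right) \left(- \frac{1}{1812545}\right) = \left(-1488 + 39 \cdot 127\right) \left(- \frac{1}{1812545}\right) = \left(-1488 + 4953\right) \left(- \frac{1}{1812545}\right) = 3465 \left(- \frac{1}{1812545}\right) = - \frac{99}{51787}$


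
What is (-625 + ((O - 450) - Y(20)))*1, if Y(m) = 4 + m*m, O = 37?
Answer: -1442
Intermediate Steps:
Y(m) = 4 + m**2
(-625 + ((O - 450) - Y(20)))*1 = (-625 + ((37 - 450) - (4 + 20**2)))*1 = (-625 + (-413 - (4 + 400)))*1 = (-625 + (-413 - 1*404))*1 = (-625 + (-413 - 404))*1 = (-625 - 817)*1 = -1442*1 = -1442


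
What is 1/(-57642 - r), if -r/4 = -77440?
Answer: -1/367402 ≈ -2.7218e-6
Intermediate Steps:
r = 309760 (r = -4*(-77440) = 309760)
1/(-57642 - r) = 1/(-57642 - 1*309760) = 1/(-57642 - 309760) = 1/(-367402) = -1/367402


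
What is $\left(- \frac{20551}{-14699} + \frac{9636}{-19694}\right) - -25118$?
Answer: $\frac{3635737315169}{144741053} \approx 25119.0$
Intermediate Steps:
$\left(- \frac{20551}{-14699} + \frac{9636}{-19694}\right) - -25118 = \left(\left(-20551\right) \left(- \frac{1}{14699}\right) + 9636 \left(- \frac{1}{19694}\right)\right) + 25118 = \left(\frac{20551}{14699} - \frac{4818}{9847}\right) + 25118 = \frac{131545915}{144741053} + 25118 = \frac{3635737315169}{144741053}$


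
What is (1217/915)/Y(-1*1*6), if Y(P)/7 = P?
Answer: -1217/38430 ≈ -0.031668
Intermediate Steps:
Y(P) = 7*P
(1217/915)/Y(-1*1*6) = (1217/915)/((7*(-1*1*6))) = (1217*(1/915))/((7*(-1*6))) = 1217/(915*((7*(-6)))) = (1217/915)/(-42) = (1217/915)*(-1/42) = -1217/38430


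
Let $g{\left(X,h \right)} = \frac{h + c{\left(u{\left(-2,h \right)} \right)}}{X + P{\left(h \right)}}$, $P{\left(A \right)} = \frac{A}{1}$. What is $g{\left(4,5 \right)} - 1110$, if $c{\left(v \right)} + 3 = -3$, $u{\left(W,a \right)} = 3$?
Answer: $- \frac{9991}{9} \approx -1110.1$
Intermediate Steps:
$c{\left(v \right)} = -6$ ($c{\left(v \right)} = -3 - 3 = -6$)
$P{\left(A \right)} = A$ ($P{\left(A \right)} = A 1 = A$)
$g{\left(X,h \right)} = \frac{-6 + h}{X + h}$ ($g{\left(X,h \right)} = \frac{h - 6}{X + h} = \frac{-6 + h}{X + h}$)
$g{\left(4,5 \right)} - 1110 = \frac{-6 + 5}{4 + 5} - 1110 = \frac{1}{9} \left(-1\right) - 1110 = - \frac{1}{9} - 1110 = - \frac{9991}{9}$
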